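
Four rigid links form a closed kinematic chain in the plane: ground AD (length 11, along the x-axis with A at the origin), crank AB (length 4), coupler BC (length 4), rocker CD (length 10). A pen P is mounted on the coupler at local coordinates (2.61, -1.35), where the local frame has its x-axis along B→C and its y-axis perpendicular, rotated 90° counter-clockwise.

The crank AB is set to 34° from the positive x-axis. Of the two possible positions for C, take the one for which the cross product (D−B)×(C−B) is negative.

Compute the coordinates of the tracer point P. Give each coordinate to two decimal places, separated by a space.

0.73 0.85

A=(0,0), D=(11.00,0)
B = A + 4.00·(cos34°, sin34°) = (3.3162, 2.2368)
|BD| = 8.0028
circle(B,4.00) ∩ circle(D,10.00): a=-1.2468, h=3.8007
  candidates: C₊=(3.1814,6.2345) cross=30.416; C₋=(1.0568,-1.0640) cross=-30.416
  mode - wants cross < 0 → take C=(1.0568,-1.0640) (cross=-30.416)
ex = (C−B)/|BC| = (-0.5648,-0.8252); ey = (0.8252,-0.5648)
P = B + 2.61·ex + -1.35·ey = (0.7279,0.8456)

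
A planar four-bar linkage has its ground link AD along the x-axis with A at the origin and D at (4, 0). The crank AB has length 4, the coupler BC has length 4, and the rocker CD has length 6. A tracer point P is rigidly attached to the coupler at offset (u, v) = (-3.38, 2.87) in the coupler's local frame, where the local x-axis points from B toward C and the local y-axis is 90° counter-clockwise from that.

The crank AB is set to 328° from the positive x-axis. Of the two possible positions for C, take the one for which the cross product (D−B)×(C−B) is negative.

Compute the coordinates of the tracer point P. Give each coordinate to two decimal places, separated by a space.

A=(0,0), D=(4.00,0)
B = A + 4.00·(cos328°, sin328°) = (3.3922, -2.1197)
|BD| = 2.2051
circle(B,4.00) ∩ circle(D,6.00): a=-3.4324, h=2.0539
  candidates: C₊=(0.4717,-4.8530) cross=4.529; C₋=(4.4205,-5.9852) cross=-4.529
  mode - wants cross < 0 → take C=(4.4205,-5.9852) (cross=-4.529)
ex = (C−B)/|BC| = (0.2571,-0.9664); ey = (0.9664,0.2571)
P = B + -3.38·ex + 2.87·ey = (5.2968,1.8845)

5.30 1.88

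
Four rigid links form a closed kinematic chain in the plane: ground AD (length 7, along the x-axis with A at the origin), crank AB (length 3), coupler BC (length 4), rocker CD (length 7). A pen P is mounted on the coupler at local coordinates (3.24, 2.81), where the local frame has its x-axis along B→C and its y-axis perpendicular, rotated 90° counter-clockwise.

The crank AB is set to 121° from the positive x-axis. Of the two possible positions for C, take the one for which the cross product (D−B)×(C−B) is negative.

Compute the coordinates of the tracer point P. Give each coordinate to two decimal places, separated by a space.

A=(0,0), D=(7.00,0)
B = A + 3.00·(cos121°, sin121°) = (-1.5451, 2.5715)
|BD| = 8.9237
circle(B,4.00) ∩ circle(D,7.00): a=2.6128, h=3.0287
  candidates: C₊=(1.8296,4.7188) cross=27.027; C₋=(0.0841,-1.0817) cross=-27.027
  mode - wants cross < 0 → take C=(0.0841,-1.0817) (cross=-27.027)
ex = (C−B)/|BC| = (0.4073,-0.9133); ey = (0.9133,0.4073)
P = B + 3.24·ex + 2.81·ey = (2.3409,0.7569)

2.34 0.76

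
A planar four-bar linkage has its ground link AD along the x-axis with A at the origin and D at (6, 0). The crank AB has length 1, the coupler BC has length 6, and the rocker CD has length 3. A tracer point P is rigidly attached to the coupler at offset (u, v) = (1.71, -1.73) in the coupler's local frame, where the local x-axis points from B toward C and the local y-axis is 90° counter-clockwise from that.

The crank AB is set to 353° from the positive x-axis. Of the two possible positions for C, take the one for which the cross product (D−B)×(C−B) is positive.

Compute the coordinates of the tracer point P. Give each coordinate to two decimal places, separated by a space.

A=(0,0), D=(6.00,0)
B = A + 1.00·(cos353°, sin353°) = (0.9925, -0.1219)
|BD| = 5.0089
circle(B,6.00) ∩ circle(D,3.00): a=5.1997, h=2.9939
  candidates: C₊=(6.1178,2.9977) cross=14.996; C₋=(6.2635,-2.9884) cross=-14.996
  mode + wants cross > 0 → take C=(6.1178,2.9977) (cross=14.996)
ex = (C−B)/|BC| = (0.8542,0.5199); ey = (-0.5199,0.8542)
P = B + 1.71·ex + -1.73·ey = (3.3527,-0.7106)

3.35 -0.71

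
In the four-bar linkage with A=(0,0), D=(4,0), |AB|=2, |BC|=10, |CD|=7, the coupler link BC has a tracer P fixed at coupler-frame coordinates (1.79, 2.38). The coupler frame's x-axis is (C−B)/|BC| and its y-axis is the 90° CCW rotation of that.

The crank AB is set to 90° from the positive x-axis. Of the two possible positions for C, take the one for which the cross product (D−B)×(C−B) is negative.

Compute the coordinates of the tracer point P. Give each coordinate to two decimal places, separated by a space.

A=(0,0), D=(4.00,0)
B = A + 2.00·(cos90°, sin90°) = (0.0000, 2.0000)
|BD| = 4.4721
circle(B,10.00) ∩ circle(D,7.00): a=7.9380, h=6.0817
  candidates: C₊=(9.8198,3.8897) cross=27.198; C₋=(4.3802,-6.9897) cross=-27.198
  mode - wants cross < 0 → take C=(4.3802,-6.9897) (cross=-27.198)
ex = (C−B)/|BC| = (0.4380,-0.8990); ey = (0.8990,0.4380)
P = B + 1.79·ex + 2.38·ey = (2.9236,1.4333)

2.92 1.43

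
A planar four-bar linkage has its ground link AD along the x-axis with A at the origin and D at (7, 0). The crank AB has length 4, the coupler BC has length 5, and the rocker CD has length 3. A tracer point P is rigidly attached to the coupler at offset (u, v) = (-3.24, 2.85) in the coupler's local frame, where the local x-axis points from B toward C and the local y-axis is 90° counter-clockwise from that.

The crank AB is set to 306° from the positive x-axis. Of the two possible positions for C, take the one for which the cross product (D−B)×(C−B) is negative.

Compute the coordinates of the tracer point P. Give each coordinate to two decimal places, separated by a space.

A=(0,0), D=(7.00,0)
B = A + 4.00·(cos306°, sin306°) = (2.3511, -3.2361)
|BD| = 5.6643
circle(B,5.00) ∩ circle(D,3.00): a=4.2445, h=2.6428
  candidates: C₊=(4.3249,1.3579) cross=14.969; C₋=(7.3446,-2.9801) cross=-14.969
  mode - wants cross < 0 → take C=(7.3446,-2.9801) (cross=-14.969)
ex = (C−B)/|BC| = (0.9987,0.0512); ey = (-0.0512,0.9987)
P = B + -3.24·ex + 2.85·ey = (-1.0305,-0.5556)

-1.03 -0.56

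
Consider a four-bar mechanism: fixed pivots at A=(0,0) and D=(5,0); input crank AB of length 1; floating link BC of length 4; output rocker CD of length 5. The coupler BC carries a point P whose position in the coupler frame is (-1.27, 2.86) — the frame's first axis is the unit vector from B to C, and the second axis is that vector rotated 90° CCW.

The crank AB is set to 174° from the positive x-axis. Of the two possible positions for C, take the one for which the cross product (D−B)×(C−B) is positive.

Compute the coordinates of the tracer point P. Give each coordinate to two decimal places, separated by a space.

A=(0,0), D=(5.00,0)
B = A + 1.00·(cos174°, sin174°) = (-0.9945, 0.1045)
|BD| = 5.9954
circle(B,4.00) ∩ circle(D,5.00): a=2.2471, h=3.3091
  candidates: C₊=(1.3100,3.3740) cross=19.840; C₋=(1.1946,-3.2433) cross=-19.840
  mode + wants cross > 0 → take C=(1.3100,3.3740) (cross=19.840)
ex = (C−B)/|BC| = (0.5761,0.8174); ey = (-0.8174,0.5761)
P = B + -1.27·ex + 2.86·ey = (-4.0639,0.7142)

-4.06 0.71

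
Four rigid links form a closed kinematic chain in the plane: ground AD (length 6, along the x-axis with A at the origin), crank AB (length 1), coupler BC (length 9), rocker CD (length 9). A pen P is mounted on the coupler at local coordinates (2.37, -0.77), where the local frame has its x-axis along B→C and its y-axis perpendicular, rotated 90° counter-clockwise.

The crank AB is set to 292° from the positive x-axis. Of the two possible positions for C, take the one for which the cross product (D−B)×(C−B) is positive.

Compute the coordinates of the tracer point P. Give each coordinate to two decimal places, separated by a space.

1.51 1.29

A=(0,0), D=(6.00,0)
B = A + 1.00·(cos292°, sin292°) = (0.3746, -0.9272)
|BD| = 5.7013
circle(B,9.00) ∩ circle(D,9.00): a=2.8506, h=8.5366
  candidates: C₊=(1.7990,7.9594) cross=48.670; C₋=(4.5756,-8.8866) cross=-48.670
  mode + wants cross > 0 → take C=(1.7990,7.9594) (cross=48.670)
ex = (C−B)/|BC| = (0.1583,0.9874); ey = (-0.9874,0.1583)
P = B + 2.37·ex + -0.77·ey = (1.5100,1.2911)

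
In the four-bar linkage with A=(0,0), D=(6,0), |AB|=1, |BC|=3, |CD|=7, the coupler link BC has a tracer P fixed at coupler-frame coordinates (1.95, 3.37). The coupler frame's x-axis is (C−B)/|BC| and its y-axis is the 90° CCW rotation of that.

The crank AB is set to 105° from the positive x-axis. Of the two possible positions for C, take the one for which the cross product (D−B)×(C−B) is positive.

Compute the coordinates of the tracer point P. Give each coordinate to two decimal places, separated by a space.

A=(0,0), D=(6.00,0)
B = A + 1.00·(cos105°, sin105°) = (-0.2588, 0.9659)
|BD| = 6.3329
circle(B,3.00) ∩ circle(D,7.00): a=0.0084, h=3.0000
  candidates: C₊=(0.2070,3.9295) cross=18.999; C₋=(-0.7081,-2.0002) cross=-18.999
  mode + wants cross > 0 → take C=(0.2070,3.9295) (cross=18.999)
ex = (C−B)/|BC| = (0.1553,0.9879); ey = (-0.9879,0.1553)
P = B + 1.95·ex + 3.37·ey = (-3.2852,3.4156)

-3.29 3.42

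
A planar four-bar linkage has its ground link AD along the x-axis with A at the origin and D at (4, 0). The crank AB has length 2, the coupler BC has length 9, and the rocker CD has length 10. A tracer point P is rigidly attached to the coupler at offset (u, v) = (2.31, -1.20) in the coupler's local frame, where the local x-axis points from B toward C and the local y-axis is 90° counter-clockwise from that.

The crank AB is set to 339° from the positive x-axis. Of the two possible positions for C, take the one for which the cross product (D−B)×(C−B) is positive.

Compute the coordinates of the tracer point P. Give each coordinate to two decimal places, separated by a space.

1.36 1.84

A=(0,0), D=(4.00,0)
B = A + 2.00·(cos339°, sin339°) = (1.8672, -0.7167)
|BD| = 2.2500
circle(B,9.00) ∩ circle(D,10.00): a=-3.0971, h=8.4503
  candidates: C₊=(-3.7604,6.3068) cross=19.014; C₋=(1.6232,-9.7134) cross=-19.014
  mode + wants cross > 0 → take C=(-3.7604,6.3068) (cross=19.014)
ex = (C−B)/|BC| = (-0.6253,0.7804); ey = (-0.7804,-0.6253)
P = B + 2.31·ex + -1.20·ey = (1.3592,1.8363)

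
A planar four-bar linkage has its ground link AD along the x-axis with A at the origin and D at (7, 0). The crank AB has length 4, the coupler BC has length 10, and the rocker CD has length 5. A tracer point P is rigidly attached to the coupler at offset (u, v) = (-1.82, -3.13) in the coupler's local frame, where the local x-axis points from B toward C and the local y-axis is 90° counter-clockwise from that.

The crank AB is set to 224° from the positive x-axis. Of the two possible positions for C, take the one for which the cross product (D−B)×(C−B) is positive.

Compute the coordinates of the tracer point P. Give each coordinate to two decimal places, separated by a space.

-2.00 -6.29

A=(0,0), D=(7.00,0)
B = A + 4.00·(cos224°, sin224°) = (-2.8774, -2.7786)
|BD| = 10.2608
circle(B,10.00) ∩ circle(D,5.00): a=8.7851, h=4.7773
  candidates: C₊=(4.2858,4.1992) cross=49.018; C₋=(6.8732,-4.9984) cross=-49.018
  mode + wants cross > 0 → take C=(4.2858,4.1992) (cross=49.018)
ex = (C−B)/|BC| = (0.7163,0.6978); ey = (-0.6978,0.7163)
P = B + -1.82·ex + -3.13·ey = (-1.9970,-6.2907)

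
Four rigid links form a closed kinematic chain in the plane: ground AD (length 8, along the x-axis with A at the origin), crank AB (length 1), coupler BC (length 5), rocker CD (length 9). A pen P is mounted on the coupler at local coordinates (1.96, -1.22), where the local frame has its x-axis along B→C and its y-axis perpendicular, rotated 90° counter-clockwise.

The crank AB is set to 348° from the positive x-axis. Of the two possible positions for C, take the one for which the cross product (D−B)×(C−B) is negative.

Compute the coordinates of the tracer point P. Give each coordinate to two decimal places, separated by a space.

A=(0,0), D=(8.00,0)
B = A + 1.00·(cos348°, sin348°) = (0.9781, -0.2079)
|BD| = 7.0249
circle(B,5.00) ∩ circle(D,9.00): a=-0.4733, h=4.9775
  candidates: C₊=(0.3577,4.7534) cross=34.967; C₋=(0.6523,-5.1973) cross=-34.967
  mode - wants cross < 0 → take C=(0.6523,-5.1973) (cross=-34.967)
ex = (C−B)/|BC| = (-0.0652,-0.9979); ey = (0.9979,-0.0652)
P = B + 1.96·ex + -1.22·ey = (-0.3670,-2.0842)

-0.37 -2.08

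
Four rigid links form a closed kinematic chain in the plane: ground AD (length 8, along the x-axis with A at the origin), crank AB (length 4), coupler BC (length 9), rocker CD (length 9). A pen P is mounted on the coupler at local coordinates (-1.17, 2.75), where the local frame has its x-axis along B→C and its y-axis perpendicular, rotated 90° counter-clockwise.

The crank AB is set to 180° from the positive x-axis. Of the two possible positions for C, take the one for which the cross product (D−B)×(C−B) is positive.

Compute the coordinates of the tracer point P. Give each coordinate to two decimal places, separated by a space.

-6.83 0.96

A=(0,0), D=(8.00,0)
B = A + 4.00·(cos180°, sin180°) = (-4.0000, 0.0000)
|BD| = 12.0000
circle(B,9.00) ∩ circle(D,9.00): a=6.0000, h=6.7082
  candidates: C₊=(2.0000,6.7082) cross=80.498; C₋=(2.0000,-6.7082) cross=-80.498
  mode + wants cross > 0 → take C=(2.0000,6.7082) (cross=80.498)
ex = (C−B)/|BC| = (0.6667,0.7454); ey = (-0.7454,0.6667)
P = B + -1.17·ex + 2.75·ey = (-6.8297,0.9613)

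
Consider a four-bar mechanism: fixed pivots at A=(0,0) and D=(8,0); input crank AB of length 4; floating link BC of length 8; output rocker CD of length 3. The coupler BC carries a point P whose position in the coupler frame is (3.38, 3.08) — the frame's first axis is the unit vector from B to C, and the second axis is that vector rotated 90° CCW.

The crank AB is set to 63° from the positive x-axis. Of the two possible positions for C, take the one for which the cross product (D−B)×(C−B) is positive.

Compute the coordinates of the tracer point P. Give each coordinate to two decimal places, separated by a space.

A=(0,0), D=(8.00,0)
B = A + 4.00·(cos63°, sin63°) = (1.8160, 3.5640)
|BD| = 7.1375
circle(B,8.00) ∩ circle(D,3.00): a=7.4216, h=2.9865
  candidates: C₊=(9.7374,2.4457) cross=21.316; C₋=(6.7549,-2.7294) cross=-21.316
  mode + wants cross > 0 → take C=(9.7374,2.4457) (cross=21.316)
ex = (C−B)/|BC| = (0.9902,-0.1398); ey = (0.1398,0.9902)
P = B + 3.38·ex + 3.08·ey = (5.5933,6.1413)

5.59 6.14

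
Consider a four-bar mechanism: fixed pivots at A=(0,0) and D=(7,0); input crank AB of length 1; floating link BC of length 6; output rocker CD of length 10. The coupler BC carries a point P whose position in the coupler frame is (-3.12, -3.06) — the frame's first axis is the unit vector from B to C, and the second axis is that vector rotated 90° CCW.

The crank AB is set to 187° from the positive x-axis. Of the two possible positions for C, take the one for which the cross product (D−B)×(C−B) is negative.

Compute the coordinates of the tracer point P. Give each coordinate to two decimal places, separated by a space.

-4.10 2.95

A=(0,0), D=(7.00,0)
B = A + 1.00·(cos187°, sin187°) = (-0.9925, -0.1219)
|BD| = 7.9935
circle(B,6.00) ∩ circle(D,10.00): a=-0.0065, h=6.0000
  candidates: C₊=(-1.0905,5.8773) cross=47.961; C₋=(-0.9076,-6.1213) cross=-47.961
  mode - wants cross < 0 → take C=(-0.9076,-6.1213) (cross=-47.961)
ex = (C−B)/|BC| = (0.0142,-0.9999); ey = (0.9999,0.0142)
P = B + -3.12·ex + -3.06·ey = (-4.0964,2.9545)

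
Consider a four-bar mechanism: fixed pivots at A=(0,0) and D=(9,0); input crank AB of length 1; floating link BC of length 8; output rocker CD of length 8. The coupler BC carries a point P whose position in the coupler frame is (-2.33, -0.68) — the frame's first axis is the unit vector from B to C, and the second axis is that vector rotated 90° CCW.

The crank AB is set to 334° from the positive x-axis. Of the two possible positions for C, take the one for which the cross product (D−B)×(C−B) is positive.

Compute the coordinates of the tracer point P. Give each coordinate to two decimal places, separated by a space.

A=(0,0), D=(9.00,0)
B = A + 1.00·(cos334°, sin334°) = (0.8988, -0.4384)
|BD| = 8.1131
circle(B,8.00) ∩ circle(D,8.00): a=4.0565, h=6.8953
  candidates: C₊=(4.5768,6.6660) cross=55.942; C₋=(5.3220,-7.1044) cross=-55.942
  mode + wants cross > 0 → take C=(4.5768,6.6660) (cross=55.942)
ex = (C−B)/|BC| = (0.4598,0.8880); ey = (-0.8880,0.4598)
P = B + -2.33·ex + -0.68·ey = (0.4314,-2.8202)

0.43 -2.82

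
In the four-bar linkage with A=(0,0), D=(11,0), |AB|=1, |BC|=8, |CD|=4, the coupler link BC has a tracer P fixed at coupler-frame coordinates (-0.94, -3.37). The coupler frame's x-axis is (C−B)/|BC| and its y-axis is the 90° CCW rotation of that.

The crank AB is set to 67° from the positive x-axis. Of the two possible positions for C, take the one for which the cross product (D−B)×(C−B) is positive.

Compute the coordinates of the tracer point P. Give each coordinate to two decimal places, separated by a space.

0.28 -2.58

A=(0,0), D=(11.00,0)
B = A + 1.00·(cos67°, sin67°) = (0.3907, 0.9205)
|BD| = 10.6491
circle(B,8.00) ∩ circle(D,4.00): a=7.5783, h=2.5632
  candidates: C₊=(8.1622,2.8190) cross=27.296; C₋=(7.7191,-2.2881) cross=-27.296
  mode + wants cross > 0 → take C=(8.1622,2.8190) (cross=27.296)
ex = (C−B)/|BC| = (0.9714,0.2373); ey = (-0.2373,0.9714)
P = B + -0.94·ex + -3.37·ey = (0.2773,-2.5763)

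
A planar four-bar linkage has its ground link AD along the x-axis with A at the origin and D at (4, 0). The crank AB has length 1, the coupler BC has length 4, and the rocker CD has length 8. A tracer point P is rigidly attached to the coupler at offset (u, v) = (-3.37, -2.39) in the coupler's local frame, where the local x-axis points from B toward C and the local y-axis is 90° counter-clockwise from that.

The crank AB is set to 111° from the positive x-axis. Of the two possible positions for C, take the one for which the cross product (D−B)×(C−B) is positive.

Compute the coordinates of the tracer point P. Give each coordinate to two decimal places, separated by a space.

3.64 -0.11

A=(0,0), D=(4.00,0)
B = A + 1.00·(cos111°, sin111°) = (-0.3584, 0.9336)
|BD| = 4.4572
circle(B,4.00) ∩ circle(D,8.00): a=-3.1559, h=2.4577
  candidates: C₊=(-2.9295,3.9978) cross=10.955; C₋=(-3.9590,-0.8086) cross=-10.955
  mode + wants cross > 0 → take C=(-2.9295,3.9978) (cross=10.955)
ex = (C−B)/|BC| = (-0.6428,0.7661); ey = (-0.7661,-0.6428)
P = B + -3.37·ex + -2.39·ey = (3.6387,-0.1118)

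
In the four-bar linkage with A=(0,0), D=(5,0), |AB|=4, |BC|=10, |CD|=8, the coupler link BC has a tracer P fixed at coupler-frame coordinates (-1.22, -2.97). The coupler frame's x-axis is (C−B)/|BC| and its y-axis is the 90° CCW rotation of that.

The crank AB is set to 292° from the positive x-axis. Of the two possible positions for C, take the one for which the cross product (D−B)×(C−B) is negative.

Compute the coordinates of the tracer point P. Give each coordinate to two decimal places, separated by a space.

-0.02 -6.54

A=(0,0), D=(5.00,0)
B = A + 4.00·(cos292°, sin292°) = (1.4984, -3.7087)
|BD| = 5.1006
circle(B,10.00) ∩ circle(D,8.00): a=6.0793, h=7.9399
  candidates: C₊=(-0.1014,6.1625) cross=40.498; C₋=(11.4452,-4.7391) cross=-40.498
  mode - wants cross < 0 → take C=(11.4452,-4.7391) (cross=-40.498)
ex = (C−B)/|BC| = (0.9947,-0.1030); ey = (0.1030,0.9947)
P = B + -1.22·ex + -2.97·ey = (-0.0211,-6.5372)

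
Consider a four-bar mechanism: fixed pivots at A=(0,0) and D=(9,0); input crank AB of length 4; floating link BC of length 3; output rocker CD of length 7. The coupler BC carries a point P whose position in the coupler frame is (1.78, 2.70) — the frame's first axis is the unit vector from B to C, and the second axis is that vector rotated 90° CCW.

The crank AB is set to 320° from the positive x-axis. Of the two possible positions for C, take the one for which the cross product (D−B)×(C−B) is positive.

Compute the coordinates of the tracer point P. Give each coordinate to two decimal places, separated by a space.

-0.09 -1.86

A=(0,0), D=(9.00,0)
B = A + 4.00·(cos320°, sin320°) = (3.0642, -2.5712)
|BD| = 6.4688
circle(B,3.00) ∩ circle(D,7.00): a=0.1426, h=2.9966
  candidates: C₊=(2.0040,0.2353) cross=19.384; C₋=(4.3861,-5.2642) cross=-19.384
  mode + wants cross > 0 → take C=(2.0040,0.2353) (cross=19.384)
ex = (C−B)/|BC| = (-0.3534,0.9355); ey = (-0.9355,-0.3534)
P = B + 1.78·ex + 2.70·ey = (-0.0907,-1.8602)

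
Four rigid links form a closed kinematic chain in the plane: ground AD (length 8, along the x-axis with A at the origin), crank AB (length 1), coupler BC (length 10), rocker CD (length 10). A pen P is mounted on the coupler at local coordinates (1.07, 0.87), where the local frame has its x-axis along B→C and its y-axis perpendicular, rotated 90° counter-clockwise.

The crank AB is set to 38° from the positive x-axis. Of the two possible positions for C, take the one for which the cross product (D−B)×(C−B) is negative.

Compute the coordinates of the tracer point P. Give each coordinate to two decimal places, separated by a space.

1.92 -0.17

A=(0,0), D=(8.00,0)
B = A + 1.00·(cos38°, sin38°) = (0.7880, 0.6157)
|BD| = 7.2382
circle(B,10.00) ∩ circle(D,10.00): a=3.6191, h=9.3221
  candidates: C₊=(5.1869,9.5962) cross=67.476; C₋=(3.6011,-8.9805) cross=-67.476
  mode - wants cross < 0 → take C=(3.6011,-8.9805) (cross=-67.476)
ex = (C−B)/|BC| = (0.2813,-0.9596); ey = (0.9596,0.2813)
P = B + 1.07·ex + 0.87·ey = (1.9239,-0.1664)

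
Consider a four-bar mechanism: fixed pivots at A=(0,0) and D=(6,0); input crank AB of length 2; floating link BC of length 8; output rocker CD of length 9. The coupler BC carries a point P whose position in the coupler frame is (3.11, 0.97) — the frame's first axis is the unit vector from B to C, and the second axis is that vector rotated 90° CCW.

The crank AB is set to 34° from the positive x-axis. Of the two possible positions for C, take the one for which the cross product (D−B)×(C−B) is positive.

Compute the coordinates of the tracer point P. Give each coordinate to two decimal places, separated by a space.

1.64 4.38

A=(0,0), D=(6.00,0)
B = A + 2.00·(cos34°, sin34°) = (1.6581, 1.1184)
|BD| = 4.4836
circle(B,8.00) ∩ circle(D,9.00): a=0.3460, h=7.9925
  candidates: C₊=(3.9868,8.7719) cross=35.836; C₋=(-0.0004,-6.7078) cross=-35.836
  mode + wants cross > 0 → take C=(3.9868,8.7719) (cross=35.836)
ex = (C−B)/|BC| = (0.2911,0.9567); ey = (-0.9567,0.2911)
P = B + 3.11·ex + 0.97·ey = (1.6354,4.3761)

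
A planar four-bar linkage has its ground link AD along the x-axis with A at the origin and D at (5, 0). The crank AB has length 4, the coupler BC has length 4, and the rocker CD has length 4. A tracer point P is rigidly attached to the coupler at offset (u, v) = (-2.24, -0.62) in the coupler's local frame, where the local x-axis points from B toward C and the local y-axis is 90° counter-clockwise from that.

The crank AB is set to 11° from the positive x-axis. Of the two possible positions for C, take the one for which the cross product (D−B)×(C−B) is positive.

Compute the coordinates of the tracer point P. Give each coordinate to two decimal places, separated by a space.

A=(0,0), D=(5.00,0)
B = A + 4.00·(cos11°, sin11°) = (3.9265, 0.7632)
|BD| = 1.3172
circle(B,4.00) ∩ circle(D,4.00): a=0.6586, h=3.9454
  candidates: C₊=(6.7494,3.5971) cross=5.197; C₋=(2.1771,-2.8339) cross=-5.197
  mode + wants cross > 0 → take C=(6.7494,3.5971) (cross=5.197)
ex = (C−B)/|BC| = (0.7057,0.7085); ey = (-0.7085,0.7057)
P = B + -2.24·ex + -0.62·ey = (2.7849,-1.2613)

2.78 -1.26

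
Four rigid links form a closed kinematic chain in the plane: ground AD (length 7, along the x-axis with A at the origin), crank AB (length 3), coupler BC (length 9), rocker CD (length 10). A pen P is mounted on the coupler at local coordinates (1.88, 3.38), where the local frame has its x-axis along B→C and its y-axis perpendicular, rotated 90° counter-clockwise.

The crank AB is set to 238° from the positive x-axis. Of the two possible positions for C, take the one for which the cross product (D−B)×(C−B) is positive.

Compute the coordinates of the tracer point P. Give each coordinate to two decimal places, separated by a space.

A=(0,0), D=(7.00,0)
B = A + 3.00·(cos238°, sin238°) = (-1.5898, -2.5441)
|BD| = 8.9586
circle(B,9.00) ∩ circle(D,10.00): a=3.4189, h=8.3253
  candidates: C₊=(-0.6760,6.4093) cross=74.583; C₋=(4.0527,-9.5558) cross=-74.583
  mode + wants cross > 0 → take C=(-0.6760,6.4093) (cross=74.583)
ex = (C−B)/|BC| = (0.1015,0.9948); ey = (-0.9948,0.1015)
P = B + 1.88·ex + 3.38·ey = (-4.7614,-0.3307)

-4.76 -0.33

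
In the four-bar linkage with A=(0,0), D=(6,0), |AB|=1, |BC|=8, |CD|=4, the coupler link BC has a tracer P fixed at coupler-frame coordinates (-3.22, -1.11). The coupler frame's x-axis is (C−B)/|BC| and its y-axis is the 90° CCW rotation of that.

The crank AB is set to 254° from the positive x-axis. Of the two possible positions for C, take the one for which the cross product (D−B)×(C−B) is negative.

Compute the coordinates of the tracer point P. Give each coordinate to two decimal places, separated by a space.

-3.68 -0.85

A=(0,0), D=(6.00,0)
B = A + 1.00·(cos254°, sin254°) = (-0.2756, -0.9613)
|BD| = 6.3488
circle(B,8.00) ∩ circle(D,4.00): a=6.9546, h=3.9539
  candidates: C₊=(6.0002,4.0000) cross=25.102; C₋=(7.1975,-3.8166) cross=-25.102
  mode - wants cross < 0 → take C=(7.1975,-3.8166) (cross=-25.102)
ex = (C−B)/|BC| = (0.9341,-0.3569); ey = (0.3569,0.9341)
P = B + -3.22·ex + -1.11·ey = (-3.6797,-0.8489)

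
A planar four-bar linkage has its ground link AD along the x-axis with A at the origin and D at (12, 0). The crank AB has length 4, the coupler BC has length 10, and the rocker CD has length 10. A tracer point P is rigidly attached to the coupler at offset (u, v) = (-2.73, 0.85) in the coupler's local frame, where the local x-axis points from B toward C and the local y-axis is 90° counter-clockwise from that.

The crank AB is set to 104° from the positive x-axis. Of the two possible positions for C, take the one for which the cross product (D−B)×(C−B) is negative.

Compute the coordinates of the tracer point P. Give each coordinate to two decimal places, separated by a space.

-1.40 6.71

A=(0,0), D=(12.00,0)
B = A + 4.00·(cos104°, sin104°) = (-0.9677, 3.8812)
|BD| = 13.5360
circle(B,10.00) ∩ circle(D,10.00): a=6.7680, h=7.3616
  candidates: C₊=(7.6270,8.9931) cross=99.648; C₋=(3.4054,-5.1120) cross=-99.648
  mode - wants cross < 0 → take C=(3.4054,-5.1120) (cross=-99.648)
ex = (C−B)/|BC| = (0.4373,-0.8993); ey = (0.8993,0.4373)
P = B + -2.73·ex + 0.85·ey = (-1.3971,6.7080)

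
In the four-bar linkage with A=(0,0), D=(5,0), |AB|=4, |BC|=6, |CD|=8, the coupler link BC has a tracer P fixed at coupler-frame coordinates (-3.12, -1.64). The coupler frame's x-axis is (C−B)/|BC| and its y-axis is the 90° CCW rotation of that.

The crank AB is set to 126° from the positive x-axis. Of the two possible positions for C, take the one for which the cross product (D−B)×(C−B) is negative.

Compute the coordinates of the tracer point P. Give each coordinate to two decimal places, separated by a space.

-3.91 6.40

A=(0,0), D=(5.00,0)
B = A + 4.00·(cos126°, sin126°) = (-2.3511, 3.2361)
|BD| = 8.0319
circle(B,6.00) ∩ circle(D,8.00): a=2.2729, h=5.5528
  candidates: C₊=(1.9664,7.4025) cross=44.600; C₋=(-2.5081,-2.7619) cross=-44.600
  mode - wants cross < 0 → take C=(-2.5081,-2.7619) (cross=-44.600)
ex = (C−B)/|BC| = (-0.0262,-0.9997); ey = (0.9997,-0.0262)
P = B + -3.12·ex + -1.64·ey = (-3.9089,6.3979)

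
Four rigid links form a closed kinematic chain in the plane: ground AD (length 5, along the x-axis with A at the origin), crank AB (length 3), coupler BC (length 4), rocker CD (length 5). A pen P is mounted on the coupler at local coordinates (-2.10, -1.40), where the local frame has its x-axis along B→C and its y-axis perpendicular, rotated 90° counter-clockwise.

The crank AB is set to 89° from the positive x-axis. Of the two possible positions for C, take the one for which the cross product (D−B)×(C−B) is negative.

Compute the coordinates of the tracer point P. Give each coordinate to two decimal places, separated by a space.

A=(0,0), D=(5.00,0)
B = A + 3.00·(cos89°, sin89°) = (0.0524, 2.9995)
|BD| = 5.7859
circle(B,4.00) ∩ circle(D,5.00): a=2.1152, h=3.3950
  candidates: C₊=(3.6212,4.8061) cross=19.643; C₋=(0.1011,-1.0002) cross=-19.643
  mode - wants cross < 0 → take C=(0.1011,-1.0002) (cross=-19.643)
ex = (C−B)/|BC| = (0.0122,-0.9999); ey = (0.9999,0.0122)
P = B + -2.10·ex + -1.40·ey = (-1.3731,5.0823)

-1.37 5.08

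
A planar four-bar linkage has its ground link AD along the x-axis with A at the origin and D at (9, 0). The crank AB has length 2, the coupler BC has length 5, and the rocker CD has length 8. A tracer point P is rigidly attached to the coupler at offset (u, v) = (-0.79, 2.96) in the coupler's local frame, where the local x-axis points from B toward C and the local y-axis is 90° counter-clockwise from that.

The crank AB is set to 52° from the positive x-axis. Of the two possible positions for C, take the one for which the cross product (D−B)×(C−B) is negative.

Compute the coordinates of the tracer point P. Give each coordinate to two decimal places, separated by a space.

4.09 2.67

A=(0,0), D=(9.00,0)
B = A + 2.00·(cos52°, sin52°) = (1.2313, 1.5760)
|BD| = 7.9269
circle(B,5.00) ∩ circle(D,8.00): a=1.5035, h=4.7686
  candidates: C₊=(3.6529,5.9505) cross=37.800; C₋=(1.7567,-3.3963) cross=-37.800
  mode - wants cross < 0 → take C=(1.7567,-3.3963) (cross=-37.800)
ex = (C−B)/|BC| = (0.1051,-0.9945); ey = (0.9945,0.1051)
P = B + -0.79·ex + 2.96·ey = (4.0919,2.6727)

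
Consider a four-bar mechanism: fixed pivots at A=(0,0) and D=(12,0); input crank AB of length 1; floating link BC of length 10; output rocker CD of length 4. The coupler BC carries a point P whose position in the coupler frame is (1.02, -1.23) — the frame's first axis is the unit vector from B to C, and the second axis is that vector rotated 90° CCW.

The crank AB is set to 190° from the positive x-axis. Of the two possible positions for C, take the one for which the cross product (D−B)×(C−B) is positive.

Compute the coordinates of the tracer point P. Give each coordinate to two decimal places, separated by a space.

0.31 -1.12

A=(0,0), D=(12.00,0)
B = A + 1.00·(cos190°, sin190°) = (-0.9848, -0.1736)
|BD| = 12.9860
circle(B,10.00) ∩ circle(D,4.00): a=9.7272, h=2.3196
  candidates: C₊=(8.7105,2.2759) cross=30.123; C₋=(8.7726,-2.3630) cross=-30.123
  mode + wants cross > 0 → take C=(8.7105,2.2759) (cross=30.123)
ex = (C−B)/|BC| = (0.9695,0.2450); ey = (-0.2450,0.9695)
P = B + 1.02·ex + -1.23·ey = (0.3054,-1.1163)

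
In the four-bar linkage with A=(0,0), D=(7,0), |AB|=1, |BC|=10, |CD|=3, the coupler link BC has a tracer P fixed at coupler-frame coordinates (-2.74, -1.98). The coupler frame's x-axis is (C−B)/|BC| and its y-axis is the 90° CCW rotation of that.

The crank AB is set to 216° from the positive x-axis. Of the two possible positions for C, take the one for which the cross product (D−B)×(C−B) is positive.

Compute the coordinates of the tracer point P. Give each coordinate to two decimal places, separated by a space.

A=(0,0), D=(7.00,0)
B = A + 1.00·(cos216°, sin216°) = (-0.8090, -0.5878)
|BD| = 7.8311
circle(B,10.00) ∩ circle(D,3.00): a=9.7257, h=2.3260
  candidates: C₊=(8.7147,2.4617) cross=18.215; C₋=(9.0639,-2.1773) cross=-18.215
  mode + wants cross > 0 → take C=(8.7147,2.4617) (cross=18.215)
ex = (C−B)/|BC| = (0.9524,0.3049); ey = (-0.3049,0.9524)
P = B + -2.74·ex + -1.98·ey = (-2.8147,-3.3090)

-2.81 -3.31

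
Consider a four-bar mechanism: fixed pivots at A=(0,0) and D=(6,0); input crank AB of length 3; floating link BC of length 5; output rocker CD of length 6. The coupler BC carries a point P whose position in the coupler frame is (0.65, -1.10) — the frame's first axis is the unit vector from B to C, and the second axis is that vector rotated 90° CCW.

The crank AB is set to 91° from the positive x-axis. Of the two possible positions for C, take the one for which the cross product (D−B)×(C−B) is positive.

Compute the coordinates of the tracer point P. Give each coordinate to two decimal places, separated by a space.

A=(0,0), D=(6.00,0)
B = A + 3.00·(cos91°, sin91°) = (-0.0524, 2.9995)
|BD| = 6.7549
circle(B,5.00) ∩ circle(D,6.00): a=2.5632, h=4.2930
  candidates: C₊=(4.1506,5.7079) cross=28.999; C₋=(0.3379,-1.9852) cross=-28.999
  mode + wants cross > 0 → take C=(4.1506,5.7079) (cross=28.999)
ex = (C−B)/|BC| = (0.8406,0.5417); ey = (-0.5417,0.8406)
P = B + 0.65·ex + -1.10·ey = (1.0899,2.4270)

1.09 2.43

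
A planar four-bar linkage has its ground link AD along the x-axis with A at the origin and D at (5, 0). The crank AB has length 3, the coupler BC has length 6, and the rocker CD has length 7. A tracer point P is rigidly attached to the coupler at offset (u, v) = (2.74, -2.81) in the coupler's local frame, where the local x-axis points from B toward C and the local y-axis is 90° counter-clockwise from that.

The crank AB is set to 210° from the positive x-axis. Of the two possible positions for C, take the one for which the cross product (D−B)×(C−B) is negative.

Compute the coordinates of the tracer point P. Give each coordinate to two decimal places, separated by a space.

-2.88 -5.41

A=(0,0), D=(5.00,0)
B = A + 3.00·(cos210°, sin210°) = (-2.5981, -1.5000)
|BD| = 7.7447
circle(B,6.00) ∩ circle(D,7.00): a=3.0331, h=5.1769
  candidates: C₊=(-0.6251,4.1663) cross=40.094; C₋=(1.3802,-5.9914) cross=-40.094
  mode - wants cross < 0 → take C=(1.3802,-5.9914) (cross=-40.094)
ex = (C−B)/|BC| = (0.6631,-0.7486); ey = (0.7486,0.6631)
P = B + 2.74·ex + -2.81·ey = (-2.8848,-5.4143)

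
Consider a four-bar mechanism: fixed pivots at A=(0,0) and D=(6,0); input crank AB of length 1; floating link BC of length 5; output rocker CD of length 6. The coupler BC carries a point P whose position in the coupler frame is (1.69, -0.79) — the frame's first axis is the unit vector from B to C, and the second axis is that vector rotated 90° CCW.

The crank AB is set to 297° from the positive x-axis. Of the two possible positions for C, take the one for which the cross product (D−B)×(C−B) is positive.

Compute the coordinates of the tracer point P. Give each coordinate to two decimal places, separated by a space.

1.59 0.59

A=(0,0), D=(6.00,0)
B = A + 1.00·(cos297°, sin297°) = (0.4540, -0.8910)
|BD| = 5.6171
circle(B,5.00) ∩ circle(D,6.00): a=1.8294, h=4.6533
  candidates: C₊=(1.5221,3.9936) cross=26.138; C₋=(2.9984,-5.1952) cross=-26.138
  mode + wants cross > 0 → take C=(1.5221,3.9936) (cross=26.138)
ex = (C−B)/|BC| = (0.2136,0.9769); ey = (-0.9769,0.2136)
P = B + 1.69·ex + -0.79·ey = (1.5868,0.5912)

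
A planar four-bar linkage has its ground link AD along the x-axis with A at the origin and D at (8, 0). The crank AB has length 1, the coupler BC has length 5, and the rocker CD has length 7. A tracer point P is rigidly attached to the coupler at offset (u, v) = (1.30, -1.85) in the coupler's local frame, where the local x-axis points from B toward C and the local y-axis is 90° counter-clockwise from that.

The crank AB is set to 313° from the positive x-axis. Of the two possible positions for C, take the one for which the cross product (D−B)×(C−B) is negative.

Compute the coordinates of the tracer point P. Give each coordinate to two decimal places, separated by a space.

-0.28 -2.78

A=(0,0), D=(8.00,0)
B = A + 1.00·(cos313°, sin313°) = (0.6820, -0.7314)
|BD| = 7.3545
circle(B,5.00) ∩ circle(D,7.00): a=2.0456, h=4.5624
  candidates: C₊=(2.2637,4.0119) cross=33.554; C₋=(3.1711,-5.0677) cross=-33.554
  mode - wants cross < 0 → take C=(3.1711,-5.0677) (cross=-33.554)
ex = (C−B)/|BC| = (0.4978,-0.8673); ey = (0.8673,0.4978)
P = B + 1.30·ex + -1.85·ey = (-0.2753,-2.7798)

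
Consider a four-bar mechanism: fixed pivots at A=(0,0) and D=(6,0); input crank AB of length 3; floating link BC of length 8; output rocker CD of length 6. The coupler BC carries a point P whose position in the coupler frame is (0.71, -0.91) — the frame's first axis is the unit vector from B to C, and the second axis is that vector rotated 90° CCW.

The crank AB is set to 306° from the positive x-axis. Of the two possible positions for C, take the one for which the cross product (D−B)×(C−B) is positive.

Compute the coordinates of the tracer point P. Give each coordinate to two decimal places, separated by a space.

A=(0,0), D=(6.00,0)
B = A + 3.00·(cos306°, sin306°) = (1.7634, -2.4271)
|BD| = 4.8826
circle(B,8.00) ∩ circle(D,6.00): a=5.3086, h=5.9849
  candidates: C₊=(3.3947,5.4049) cross=29.222; C₋=(9.3446,-4.9813) cross=-29.222
  mode + wants cross > 0 → take C=(3.3947,5.4049) (cross=29.222)
ex = (C−B)/|BC| = (0.2039,0.9790); ey = (-0.9790,0.2039)
P = B + 0.71·ex + -0.91·ey = (2.7990,-1.9175)

2.80 -1.92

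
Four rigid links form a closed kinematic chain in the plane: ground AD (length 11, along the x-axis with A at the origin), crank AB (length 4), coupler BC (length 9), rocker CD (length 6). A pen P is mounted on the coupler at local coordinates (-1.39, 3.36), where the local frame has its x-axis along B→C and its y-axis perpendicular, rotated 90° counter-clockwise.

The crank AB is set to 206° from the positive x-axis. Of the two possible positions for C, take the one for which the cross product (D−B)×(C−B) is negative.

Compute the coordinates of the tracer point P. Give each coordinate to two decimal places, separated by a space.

A=(0,0), D=(11.00,0)
B = A + 4.00·(cos206°, sin206°) = (-3.5952, -1.7535)
|BD| = 14.7001
circle(B,9.00) ∩ circle(D,6.00): a=8.8807, h=1.4608
  candidates: C₊=(5.0478,0.7562) cross=21.473; C₋=(5.3963,-2.1445) cross=-21.473
  mode - wants cross < 0 → take C=(5.3963,-2.1445) (cross=-21.473)
ex = (C−B)/|BC| = (0.9991,-0.0434); ey = (0.0434,0.9991)
P = B + -1.39·ex + 3.36·ey = (-4.8379,1.6637)

-4.84 1.66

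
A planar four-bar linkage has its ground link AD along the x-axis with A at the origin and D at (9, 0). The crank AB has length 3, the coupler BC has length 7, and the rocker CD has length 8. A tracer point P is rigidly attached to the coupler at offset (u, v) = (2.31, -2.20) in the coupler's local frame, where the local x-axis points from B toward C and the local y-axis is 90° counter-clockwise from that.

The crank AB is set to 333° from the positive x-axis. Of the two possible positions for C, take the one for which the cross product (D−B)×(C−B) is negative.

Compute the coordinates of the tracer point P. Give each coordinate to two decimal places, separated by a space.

1.89 -4.45

A=(0,0), D=(9.00,0)
B = A + 3.00·(cos333°, sin333°) = (2.6730, -1.3620)
|BD| = 6.4719
circle(B,7.00) ∩ circle(D,8.00): a=2.0771, h=6.6847
  candidates: C₊=(3.2968,5.6102) cross=43.263; C₋=(6.1104,-7.4599) cross=-43.263
  mode - wants cross < 0 → take C=(6.1104,-7.4599) (cross=-43.263)
ex = (C−B)/|BC| = (0.4910,-0.8711); ey = (0.8711,0.4910)
P = B + 2.31·ex + -2.20·ey = (1.8909,-4.4546)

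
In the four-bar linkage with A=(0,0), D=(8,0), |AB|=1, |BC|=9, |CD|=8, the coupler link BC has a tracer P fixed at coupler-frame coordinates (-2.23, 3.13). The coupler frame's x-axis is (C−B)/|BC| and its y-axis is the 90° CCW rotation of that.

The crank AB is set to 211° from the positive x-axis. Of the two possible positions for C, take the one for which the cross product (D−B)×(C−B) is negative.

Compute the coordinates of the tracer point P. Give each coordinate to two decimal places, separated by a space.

A=(0,0), D=(8.00,0)
B = A + 1.00·(cos211°, sin211°) = (-0.8572, -0.5150)
|BD| = 8.8721
circle(B,9.00) ∩ circle(D,8.00): a=5.3941, h=7.2044
  candidates: C₊=(4.1096,6.9904) cross=63.918; C₋=(4.9461,-7.3942) cross=-63.918
  mode - wants cross < 0 → take C=(4.9461,-7.3942) (cross=-63.918)
ex = (C−B)/|BC| = (0.6448,-0.7643); ey = (0.7643,0.6448)
P = B + -2.23·ex + 3.13·ey = (0.0973,3.2077)

0.10 3.21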